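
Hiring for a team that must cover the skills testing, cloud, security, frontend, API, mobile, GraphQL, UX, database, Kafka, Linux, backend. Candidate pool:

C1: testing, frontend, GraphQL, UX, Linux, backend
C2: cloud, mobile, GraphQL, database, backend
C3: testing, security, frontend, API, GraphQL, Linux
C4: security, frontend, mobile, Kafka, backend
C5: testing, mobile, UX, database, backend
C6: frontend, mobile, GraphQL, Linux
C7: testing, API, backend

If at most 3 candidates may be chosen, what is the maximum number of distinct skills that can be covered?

11

Choosing C1, C2, C3 covers {testing, cloud, security, frontend, API, mobile, GraphQL, UX, database, Linux, backend} — 11 skills.
No choice of 3 candidates does better; here Kafka is left uncovered.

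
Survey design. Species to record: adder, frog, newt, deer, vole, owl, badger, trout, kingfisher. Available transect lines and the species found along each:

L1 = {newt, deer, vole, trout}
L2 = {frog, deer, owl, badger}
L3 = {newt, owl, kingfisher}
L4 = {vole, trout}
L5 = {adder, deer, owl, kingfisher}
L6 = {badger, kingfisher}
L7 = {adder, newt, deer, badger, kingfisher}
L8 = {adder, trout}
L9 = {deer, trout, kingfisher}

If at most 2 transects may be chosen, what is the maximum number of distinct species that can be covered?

Choosing L1, L2 covers {frog, newt, deer, vole, owl, badger, trout} — 7 species.
No choice of 2 transects does better; here adder, kingfisher are left uncovered.

7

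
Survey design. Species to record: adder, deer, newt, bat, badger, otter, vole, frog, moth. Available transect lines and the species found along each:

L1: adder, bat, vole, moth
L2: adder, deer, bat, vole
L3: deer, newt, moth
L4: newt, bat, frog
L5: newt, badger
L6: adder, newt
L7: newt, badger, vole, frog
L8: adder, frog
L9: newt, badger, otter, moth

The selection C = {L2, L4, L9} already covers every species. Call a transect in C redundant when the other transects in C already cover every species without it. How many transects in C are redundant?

Drop L2: adder, deer, vole uncovered — not redundant.
Drop L4: frog uncovered — not redundant.
Drop L9: badger, otter, moth uncovered — not redundant.
None of the transects in C is redundant.

0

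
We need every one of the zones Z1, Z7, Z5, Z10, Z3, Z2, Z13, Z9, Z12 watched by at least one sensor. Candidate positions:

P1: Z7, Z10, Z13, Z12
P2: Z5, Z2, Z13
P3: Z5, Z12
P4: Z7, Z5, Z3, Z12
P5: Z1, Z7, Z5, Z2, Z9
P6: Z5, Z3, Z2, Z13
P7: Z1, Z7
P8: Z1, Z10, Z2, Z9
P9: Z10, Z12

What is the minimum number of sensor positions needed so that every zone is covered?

3

P1, P4, P5 together cover {Z1, Z7, Z5, Z10, Z3, Z2, Z13, Z9, Z12} — every zone.
No 2 of the 9 sensor positions cover everything (all 36 pairs fall short), so 3 is minimum.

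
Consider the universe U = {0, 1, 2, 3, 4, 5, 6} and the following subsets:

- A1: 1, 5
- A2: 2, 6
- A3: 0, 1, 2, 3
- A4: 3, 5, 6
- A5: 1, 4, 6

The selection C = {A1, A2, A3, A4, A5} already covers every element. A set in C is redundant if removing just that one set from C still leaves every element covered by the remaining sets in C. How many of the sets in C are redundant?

Drop A1: the rest still cover every element — redundant.
Drop A2: the rest still cover every element — redundant.
Drop A3: 0 uncovered — not redundant.
Drop A4: the rest still cover every element — redundant.
Drop A5: 4 uncovered — not redundant.
3 redundant: A1, A2, A4.

3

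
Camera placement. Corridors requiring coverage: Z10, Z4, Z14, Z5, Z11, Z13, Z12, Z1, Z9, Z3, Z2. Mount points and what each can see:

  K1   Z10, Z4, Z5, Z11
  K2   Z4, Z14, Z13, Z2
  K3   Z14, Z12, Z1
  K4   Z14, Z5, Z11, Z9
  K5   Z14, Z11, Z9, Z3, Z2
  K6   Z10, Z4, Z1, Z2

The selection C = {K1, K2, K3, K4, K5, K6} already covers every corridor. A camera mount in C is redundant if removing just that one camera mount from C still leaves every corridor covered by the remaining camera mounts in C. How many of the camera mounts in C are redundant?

Drop K1: the rest still cover every corridor — redundant.
Drop K2: Z13 uncovered — not redundant.
Drop K3: Z12 uncovered — not redundant.
Drop K4: the rest still cover every corridor — redundant.
Drop K5: Z3 uncovered — not redundant.
Drop K6: the rest still cover every corridor — redundant.
3 redundant: K1, K4, K6.

3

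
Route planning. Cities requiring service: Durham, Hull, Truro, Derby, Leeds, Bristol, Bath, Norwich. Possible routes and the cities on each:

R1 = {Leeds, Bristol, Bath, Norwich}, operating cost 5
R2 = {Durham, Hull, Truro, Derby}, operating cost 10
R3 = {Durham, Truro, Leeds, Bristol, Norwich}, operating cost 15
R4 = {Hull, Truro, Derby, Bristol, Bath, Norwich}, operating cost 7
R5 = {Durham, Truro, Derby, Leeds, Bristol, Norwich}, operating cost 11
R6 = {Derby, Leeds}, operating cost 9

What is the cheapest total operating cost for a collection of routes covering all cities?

R1, R2 cover every city at operating cost 5 + 10 = 15.
Any cover uses at least 2 routes; among all covering selections none totals below 15.

15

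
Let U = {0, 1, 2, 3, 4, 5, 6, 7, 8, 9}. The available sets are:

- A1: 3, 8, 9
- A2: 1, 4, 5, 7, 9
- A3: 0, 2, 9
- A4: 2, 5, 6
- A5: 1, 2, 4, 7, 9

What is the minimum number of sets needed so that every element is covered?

4

A1, A2, A3, A4 together cover {0, 1, 2, 3, 4, 5, 6, 7, 8, 9} — every element.
No 3 of the 5 sets cover everything (all 10 triples fall short), so 4 is minimum.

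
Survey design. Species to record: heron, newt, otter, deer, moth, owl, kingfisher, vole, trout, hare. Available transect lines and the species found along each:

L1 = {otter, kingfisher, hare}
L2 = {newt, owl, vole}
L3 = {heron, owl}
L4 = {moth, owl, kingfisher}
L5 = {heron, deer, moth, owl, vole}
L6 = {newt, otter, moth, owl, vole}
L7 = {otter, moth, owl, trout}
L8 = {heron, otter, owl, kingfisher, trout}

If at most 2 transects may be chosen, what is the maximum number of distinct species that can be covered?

Choosing L1, L5 covers {heron, otter, deer, moth, owl, kingfisher, vole, hare} — 8 species.
No choice of 2 transects does better; here newt, trout are left uncovered.

8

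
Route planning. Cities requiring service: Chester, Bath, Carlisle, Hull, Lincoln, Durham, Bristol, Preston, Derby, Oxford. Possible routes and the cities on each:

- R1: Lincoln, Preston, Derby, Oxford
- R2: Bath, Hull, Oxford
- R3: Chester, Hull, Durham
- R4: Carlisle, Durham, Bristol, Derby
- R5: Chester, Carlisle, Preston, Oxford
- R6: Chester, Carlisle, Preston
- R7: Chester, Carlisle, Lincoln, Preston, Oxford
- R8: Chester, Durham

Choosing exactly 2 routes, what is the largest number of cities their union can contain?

Choosing R4, R7 covers {Chester, Carlisle, Lincoln, Durham, Bristol, Preston, Derby, Oxford} — 8 cities.
No choice of 2 routes does better; here Bath, Hull are left uncovered.

8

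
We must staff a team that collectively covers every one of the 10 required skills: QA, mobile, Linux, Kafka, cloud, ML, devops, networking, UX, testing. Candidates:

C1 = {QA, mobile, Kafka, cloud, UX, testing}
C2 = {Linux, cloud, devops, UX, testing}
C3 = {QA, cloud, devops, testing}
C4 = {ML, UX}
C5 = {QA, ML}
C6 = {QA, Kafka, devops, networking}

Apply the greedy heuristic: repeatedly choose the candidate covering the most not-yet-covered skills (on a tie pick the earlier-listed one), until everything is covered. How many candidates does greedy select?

Pick 1: C1 covers 6 new skills (QA, mobile, Kafka, cloud, UX, testing).
Pick 2: C2 covers 2 new skills (Linux, devops).
Pick 3: C4 covers 1 new skills (ML).
Pick 4: C6 covers 1 new skills (networking).
Greedy uses 4 candidates.

4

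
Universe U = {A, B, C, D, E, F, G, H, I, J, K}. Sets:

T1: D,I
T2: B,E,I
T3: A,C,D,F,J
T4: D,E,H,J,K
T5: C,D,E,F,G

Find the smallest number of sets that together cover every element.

4

T2, T3, T4, T5 together cover {A, B, C, D, E, F, G, H, I, J, K} — every element.
No 3 of the 5 sets cover everything (all 10 triples fall short), so 4 is minimum.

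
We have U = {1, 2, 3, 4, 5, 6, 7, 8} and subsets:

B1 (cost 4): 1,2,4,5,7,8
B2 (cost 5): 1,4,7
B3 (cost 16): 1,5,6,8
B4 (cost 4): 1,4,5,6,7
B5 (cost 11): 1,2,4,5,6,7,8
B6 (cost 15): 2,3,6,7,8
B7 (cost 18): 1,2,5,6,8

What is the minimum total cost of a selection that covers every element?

B1, B6 cover every element at cost 4 + 15 = 19.
Any cover uses at least 2 sets; among all covering selections none totals below 19.
Greedy by coverage-per-cost would pick B1, B4, B6 for 23 — worse than the optimum 19.

19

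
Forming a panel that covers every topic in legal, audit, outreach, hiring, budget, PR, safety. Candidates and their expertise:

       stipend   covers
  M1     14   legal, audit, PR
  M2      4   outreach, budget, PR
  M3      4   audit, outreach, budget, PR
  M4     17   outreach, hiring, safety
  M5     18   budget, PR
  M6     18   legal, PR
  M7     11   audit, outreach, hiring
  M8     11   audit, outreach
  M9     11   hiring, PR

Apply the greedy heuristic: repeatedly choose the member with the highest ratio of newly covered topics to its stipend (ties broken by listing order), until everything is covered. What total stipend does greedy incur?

Pick 1: M3 adds 4 new (audit, outreach, budget, PR) at stipend 4 (ratio 4/4).
Pick 2: M4 adds 2 new (hiring, safety) at stipend 17 (ratio 2/17).
Pick 3: M1 adds 1 new (legal) at stipend 14 (ratio 1/14).
Greedy total stipend: 4 + 17 + 14 = 35.

35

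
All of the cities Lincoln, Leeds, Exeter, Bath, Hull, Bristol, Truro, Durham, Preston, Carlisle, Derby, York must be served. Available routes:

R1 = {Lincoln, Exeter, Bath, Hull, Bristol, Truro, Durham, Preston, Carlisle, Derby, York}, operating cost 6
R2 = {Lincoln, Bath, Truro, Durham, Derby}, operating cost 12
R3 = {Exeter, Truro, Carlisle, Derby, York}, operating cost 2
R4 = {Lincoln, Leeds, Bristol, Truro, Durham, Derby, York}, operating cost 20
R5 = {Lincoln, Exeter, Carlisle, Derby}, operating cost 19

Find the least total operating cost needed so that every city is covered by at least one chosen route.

R1, R4 cover every city at operating cost 6 + 20 = 26.
Any cover uses at least 2 routes; among all covering selections none totals below 26.
Greedy by coverage-per-operating cost would pick R3, R1, R4 for 28 — worse than the optimum 26.

26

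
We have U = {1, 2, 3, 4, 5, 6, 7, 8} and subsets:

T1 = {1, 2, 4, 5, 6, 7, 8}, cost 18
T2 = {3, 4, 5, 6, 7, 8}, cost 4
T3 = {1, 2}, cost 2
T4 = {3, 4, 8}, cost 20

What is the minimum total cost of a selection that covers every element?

T2, T3 cover every element at cost 4 + 2 = 6.
Any cover uses at least 2 sets; among all covering selections none totals below 6.

6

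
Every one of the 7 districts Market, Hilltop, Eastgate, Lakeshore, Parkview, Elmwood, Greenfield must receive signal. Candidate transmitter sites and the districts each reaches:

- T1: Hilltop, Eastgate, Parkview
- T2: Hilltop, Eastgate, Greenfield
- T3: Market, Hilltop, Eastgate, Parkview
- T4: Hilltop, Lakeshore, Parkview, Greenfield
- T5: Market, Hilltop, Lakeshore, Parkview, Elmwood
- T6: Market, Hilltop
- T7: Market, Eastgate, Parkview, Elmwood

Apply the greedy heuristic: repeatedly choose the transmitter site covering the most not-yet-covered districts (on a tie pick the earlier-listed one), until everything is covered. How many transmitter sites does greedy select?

Pick 1: T5 covers 5 new districts (Market, Hilltop, Lakeshore, Parkview, Elmwood).
Pick 2: T2 covers 2 new districts (Eastgate, Greenfield).
Greedy uses 2 transmitter sites.

2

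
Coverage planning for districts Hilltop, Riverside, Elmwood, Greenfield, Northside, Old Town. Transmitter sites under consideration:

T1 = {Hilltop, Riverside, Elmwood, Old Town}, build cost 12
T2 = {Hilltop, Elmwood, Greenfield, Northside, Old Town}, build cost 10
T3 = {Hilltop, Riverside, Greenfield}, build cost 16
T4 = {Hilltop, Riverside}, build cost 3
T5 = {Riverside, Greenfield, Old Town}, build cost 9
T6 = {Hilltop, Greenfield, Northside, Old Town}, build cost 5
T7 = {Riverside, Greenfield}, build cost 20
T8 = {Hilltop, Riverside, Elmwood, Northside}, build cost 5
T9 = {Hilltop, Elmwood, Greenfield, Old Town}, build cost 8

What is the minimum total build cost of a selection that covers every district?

T6, T8 cover every district at build cost 5 + 5 = 10.
Any cover uses at least 2 transmitter sites; among all covering selections none totals below 10.

10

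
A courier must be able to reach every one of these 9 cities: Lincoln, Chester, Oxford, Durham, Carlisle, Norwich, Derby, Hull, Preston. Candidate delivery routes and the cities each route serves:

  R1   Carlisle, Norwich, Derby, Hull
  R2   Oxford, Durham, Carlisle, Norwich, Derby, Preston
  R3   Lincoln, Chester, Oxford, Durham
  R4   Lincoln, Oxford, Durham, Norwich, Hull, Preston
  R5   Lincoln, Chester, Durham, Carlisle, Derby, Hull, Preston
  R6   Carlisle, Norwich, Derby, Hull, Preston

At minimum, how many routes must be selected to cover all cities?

R2, R5 together cover {Lincoln, Chester, Oxford, Durham, Carlisle, Norwich, Derby, Hull, Preston} — every city.
No single route contains all 9 cities, so 2 is optimal.

2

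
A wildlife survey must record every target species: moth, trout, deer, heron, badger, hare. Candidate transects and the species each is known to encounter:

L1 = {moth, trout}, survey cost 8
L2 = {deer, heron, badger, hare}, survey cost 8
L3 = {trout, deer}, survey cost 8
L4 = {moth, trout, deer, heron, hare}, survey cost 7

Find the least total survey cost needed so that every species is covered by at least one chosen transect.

L2, L4 cover every species at survey cost 8 + 7 = 15.
Any cover uses at least 2 transects; among all covering selections none totals below 15.

15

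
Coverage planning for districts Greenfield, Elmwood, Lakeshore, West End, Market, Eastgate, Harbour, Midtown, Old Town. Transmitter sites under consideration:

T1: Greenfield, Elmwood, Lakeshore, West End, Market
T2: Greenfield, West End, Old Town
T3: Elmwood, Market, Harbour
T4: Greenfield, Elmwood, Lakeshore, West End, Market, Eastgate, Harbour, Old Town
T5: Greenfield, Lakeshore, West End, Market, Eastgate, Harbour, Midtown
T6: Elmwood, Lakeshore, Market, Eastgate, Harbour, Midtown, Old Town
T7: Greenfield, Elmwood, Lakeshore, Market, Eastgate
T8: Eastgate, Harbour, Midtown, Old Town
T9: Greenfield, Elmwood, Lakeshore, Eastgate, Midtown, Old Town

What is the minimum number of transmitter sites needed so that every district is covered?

2

T1, T6 together cover {Greenfield, Elmwood, Lakeshore, West End, Market, Eastgate, Harbour, Midtown, Old Town} — every district.
No single transmitter site contains all 9 districts, so 2 is optimal.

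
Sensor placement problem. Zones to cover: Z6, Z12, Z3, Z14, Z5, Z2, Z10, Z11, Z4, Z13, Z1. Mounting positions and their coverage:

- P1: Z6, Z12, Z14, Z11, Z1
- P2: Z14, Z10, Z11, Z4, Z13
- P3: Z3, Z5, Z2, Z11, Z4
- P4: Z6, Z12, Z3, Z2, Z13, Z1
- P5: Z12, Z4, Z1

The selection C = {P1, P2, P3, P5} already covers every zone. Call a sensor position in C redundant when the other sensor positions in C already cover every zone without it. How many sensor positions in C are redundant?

1

Drop P1: Z6 uncovered — not redundant.
Drop P2: Z10, Z13 uncovered — not redundant.
Drop P3: Z3, Z5, Z2 uncovered — not redundant.
Drop P5: the rest still cover every zone — redundant.
1 redundant: P5.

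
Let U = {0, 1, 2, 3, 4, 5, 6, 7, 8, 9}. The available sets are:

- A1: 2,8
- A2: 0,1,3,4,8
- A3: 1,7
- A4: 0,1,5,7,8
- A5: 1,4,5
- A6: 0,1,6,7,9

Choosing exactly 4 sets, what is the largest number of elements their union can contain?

Choosing A1, A2, A4, A6 covers {0, 1, 2, 3, 4, 5, 6, 7, 8, 9} — 10 elements.
That is all 10 elements.

10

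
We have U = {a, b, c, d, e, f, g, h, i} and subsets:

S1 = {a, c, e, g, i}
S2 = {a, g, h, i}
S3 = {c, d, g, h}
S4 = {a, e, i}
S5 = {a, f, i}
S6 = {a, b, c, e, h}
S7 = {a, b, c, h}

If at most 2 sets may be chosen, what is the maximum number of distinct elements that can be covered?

7

Choosing S1, S3 covers {a, c, d, e, g, h, i} — 7 elements.
No choice of 2 sets does better; here b, f are left uncovered.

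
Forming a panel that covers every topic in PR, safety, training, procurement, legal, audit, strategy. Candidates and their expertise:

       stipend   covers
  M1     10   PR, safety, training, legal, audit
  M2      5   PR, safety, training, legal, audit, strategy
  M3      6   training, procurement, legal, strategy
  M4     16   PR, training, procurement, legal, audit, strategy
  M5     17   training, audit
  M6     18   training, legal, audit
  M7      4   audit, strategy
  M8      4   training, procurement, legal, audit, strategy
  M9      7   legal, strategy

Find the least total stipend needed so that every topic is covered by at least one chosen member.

M2, M8 cover every topic at stipend 5 + 4 = 9.
Any cover uses at least 2 members; among all covering selections none totals below 9.

9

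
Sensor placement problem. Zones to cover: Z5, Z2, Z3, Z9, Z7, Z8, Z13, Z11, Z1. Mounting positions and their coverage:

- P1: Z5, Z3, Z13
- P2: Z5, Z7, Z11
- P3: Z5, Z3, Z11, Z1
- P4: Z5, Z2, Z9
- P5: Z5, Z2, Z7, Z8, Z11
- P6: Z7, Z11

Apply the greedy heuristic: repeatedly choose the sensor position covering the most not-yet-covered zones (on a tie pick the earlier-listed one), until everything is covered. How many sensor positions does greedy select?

Pick 1: P5 covers 5 new zones (Z5, Z2, Z7, Z8, Z11).
Pick 2: P1 covers 2 new zones (Z3, Z13).
Pick 3: P3 covers 1 new zones (Z1).
Pick 4: P4 covers 1 new zones (Z9).
Greedy uses 4 sensor positions.

4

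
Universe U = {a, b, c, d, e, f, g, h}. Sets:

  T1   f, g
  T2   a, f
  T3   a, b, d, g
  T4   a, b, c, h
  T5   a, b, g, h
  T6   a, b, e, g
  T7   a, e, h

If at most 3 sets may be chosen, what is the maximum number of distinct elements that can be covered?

7

Choosing T1, T3, T4 covers {a, b, c, d, f, g, h} — 7 elements.
No choice of 3 sets does better; here e is left uncovered.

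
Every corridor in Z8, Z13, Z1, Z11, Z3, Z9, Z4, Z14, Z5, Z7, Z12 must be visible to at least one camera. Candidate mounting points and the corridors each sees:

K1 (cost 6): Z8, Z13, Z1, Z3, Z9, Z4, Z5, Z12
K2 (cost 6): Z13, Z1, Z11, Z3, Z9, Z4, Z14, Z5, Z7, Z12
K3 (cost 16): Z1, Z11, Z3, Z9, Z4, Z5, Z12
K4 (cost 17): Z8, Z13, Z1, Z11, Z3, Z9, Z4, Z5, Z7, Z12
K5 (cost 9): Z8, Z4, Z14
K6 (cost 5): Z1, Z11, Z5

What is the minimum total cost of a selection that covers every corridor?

K1, K2 cover every corridor at cost 6 + 6 = 12.
Any cover uses at least 2 camera mounts; among all covering selections none totals below 12.

12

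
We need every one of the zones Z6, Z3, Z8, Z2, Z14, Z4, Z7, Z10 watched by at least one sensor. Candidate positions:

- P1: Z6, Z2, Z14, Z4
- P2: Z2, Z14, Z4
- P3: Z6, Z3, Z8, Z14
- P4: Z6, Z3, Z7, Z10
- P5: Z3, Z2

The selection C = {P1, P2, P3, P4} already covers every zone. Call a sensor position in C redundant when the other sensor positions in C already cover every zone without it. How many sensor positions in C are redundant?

2

Drop P1: the rest still cover every zone — redundant.
Drop P2: the rest still cover every zone — redundant.
Drop P3: Z8 uncovered — not redundant.
Drop P4: Z7, Z10 uncovered — not redundant.
2 redundant: P1, P2.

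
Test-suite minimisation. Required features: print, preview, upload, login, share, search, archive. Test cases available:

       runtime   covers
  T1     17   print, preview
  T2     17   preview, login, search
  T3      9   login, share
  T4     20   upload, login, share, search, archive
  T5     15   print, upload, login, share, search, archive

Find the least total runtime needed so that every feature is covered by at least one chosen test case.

T1, T5 cover every feature at runtime 17 + 15 = 32.
Any cover uses at least 2 test cases; among all covering selections none totals below 32.

32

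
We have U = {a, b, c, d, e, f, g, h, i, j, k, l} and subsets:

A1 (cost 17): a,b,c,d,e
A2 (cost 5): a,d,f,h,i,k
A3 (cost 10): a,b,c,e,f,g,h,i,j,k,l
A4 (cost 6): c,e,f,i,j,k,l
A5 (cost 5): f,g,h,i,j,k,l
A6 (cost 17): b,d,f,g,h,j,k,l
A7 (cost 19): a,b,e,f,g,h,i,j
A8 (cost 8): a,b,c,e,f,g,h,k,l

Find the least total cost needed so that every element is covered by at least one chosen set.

A2, A3 cover every element at cost 5 + 10 = 15.
Any cover uses at least 2 sets; among all covering selections none totals below 15.
Greedy by coverage-per-cost would pick A5, A8, A2 for 18 — worse than the optimum 15.

15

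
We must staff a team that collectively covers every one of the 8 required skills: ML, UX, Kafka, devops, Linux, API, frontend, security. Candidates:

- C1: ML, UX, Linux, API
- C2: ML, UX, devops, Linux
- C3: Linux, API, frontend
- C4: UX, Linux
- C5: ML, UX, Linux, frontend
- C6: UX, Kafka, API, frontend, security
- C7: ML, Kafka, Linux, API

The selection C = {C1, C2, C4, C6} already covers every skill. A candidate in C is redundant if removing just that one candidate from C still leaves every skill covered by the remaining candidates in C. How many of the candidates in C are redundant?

2

Drop C1: the rest still cover every skill — redundant.
Drop C2: devops uncovered — not redundant.
Drop C4: the rest still cover every skill — redundant.
Drop C6: Kafka, frontend, security uncovered — not redundant.
2 redundant: C1, C4.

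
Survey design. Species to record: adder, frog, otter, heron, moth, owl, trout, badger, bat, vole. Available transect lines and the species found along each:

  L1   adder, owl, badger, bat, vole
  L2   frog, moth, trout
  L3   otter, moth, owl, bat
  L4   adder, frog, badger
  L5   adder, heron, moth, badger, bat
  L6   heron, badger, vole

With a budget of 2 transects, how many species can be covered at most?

Choosing L1, L2 covers {adder, frog, moth, owl, trout, badger, bat, vole} — 8 species.
No choice of 2 transects does better; here otter, heron are left uncovered.

8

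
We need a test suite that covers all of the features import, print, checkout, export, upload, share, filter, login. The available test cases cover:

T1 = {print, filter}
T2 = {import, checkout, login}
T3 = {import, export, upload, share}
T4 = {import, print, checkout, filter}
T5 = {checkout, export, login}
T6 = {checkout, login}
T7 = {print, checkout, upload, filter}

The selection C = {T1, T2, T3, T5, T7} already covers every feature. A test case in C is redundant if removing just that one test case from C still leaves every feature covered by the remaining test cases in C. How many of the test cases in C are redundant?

4

Drop T1: the rest still cover every feature — redundant.
Drop T2: the rest still cover every feature — redundant.
Drop T3: share uncovered — not redundant.
Drop T5: the rest still cover every feature — redundant.
Drop T7: the rest still cover every feature — redundant.
4 redundant: T1, T2, T5, T7.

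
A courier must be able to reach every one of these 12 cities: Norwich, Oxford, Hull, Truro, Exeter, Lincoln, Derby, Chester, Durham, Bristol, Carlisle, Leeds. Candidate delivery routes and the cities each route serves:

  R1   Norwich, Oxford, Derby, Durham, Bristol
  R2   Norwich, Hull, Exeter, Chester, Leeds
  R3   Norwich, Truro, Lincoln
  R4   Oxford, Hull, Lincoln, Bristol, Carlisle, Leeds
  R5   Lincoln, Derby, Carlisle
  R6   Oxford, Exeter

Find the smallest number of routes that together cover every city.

4

R1, R2, R3, R4 together cover {Norwich, Oxford, Hull, Truro, Exeter, Lincoln, Derby, Chester, Durham, Bristol, Carlisle, Leeds} — every city.
No 3 of the 6 routes cover everything (all 20 triples fall short), so 4 is minimum.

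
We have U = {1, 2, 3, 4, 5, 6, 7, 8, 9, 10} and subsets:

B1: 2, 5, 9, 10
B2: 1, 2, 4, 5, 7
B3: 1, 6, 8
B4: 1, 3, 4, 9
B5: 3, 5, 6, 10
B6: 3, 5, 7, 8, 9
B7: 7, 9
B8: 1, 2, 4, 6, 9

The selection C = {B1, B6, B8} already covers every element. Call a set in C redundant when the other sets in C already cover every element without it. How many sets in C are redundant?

Drop B1: 10 uncovered — not redundant.
Drop B6: 3, 7, 8 uncovered — not redundant.
Drop B8: 1, 4, 6 uncovered — not redundant.
None of the sets in C is redundant.

0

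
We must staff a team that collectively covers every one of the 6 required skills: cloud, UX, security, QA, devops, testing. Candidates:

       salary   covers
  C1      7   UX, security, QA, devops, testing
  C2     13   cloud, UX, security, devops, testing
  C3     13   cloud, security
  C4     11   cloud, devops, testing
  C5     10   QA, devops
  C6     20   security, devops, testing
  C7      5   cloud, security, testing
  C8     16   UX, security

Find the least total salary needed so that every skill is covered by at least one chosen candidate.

12

C1, C7 cover every skill at salary 7 + 5 = 12.
Any cover uses at least 2 candidates; among all covering selections none totals below 12.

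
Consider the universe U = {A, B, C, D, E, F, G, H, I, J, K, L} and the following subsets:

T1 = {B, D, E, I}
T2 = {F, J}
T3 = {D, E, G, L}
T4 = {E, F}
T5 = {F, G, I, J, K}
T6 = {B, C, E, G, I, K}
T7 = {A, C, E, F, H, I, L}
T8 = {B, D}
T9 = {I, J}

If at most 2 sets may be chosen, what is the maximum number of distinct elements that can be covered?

10

Choosing T5, T7 covers {A, C, E, F, G, H, I, J, K, L} — 10 elements.
No choice of 2 sets does better; here B, D are left uncovered.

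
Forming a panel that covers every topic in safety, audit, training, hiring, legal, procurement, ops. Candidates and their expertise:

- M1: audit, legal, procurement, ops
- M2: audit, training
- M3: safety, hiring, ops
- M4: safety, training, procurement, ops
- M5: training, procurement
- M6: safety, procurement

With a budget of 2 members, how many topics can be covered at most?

Choosing M1, M3 covers {safety, audit, hiring, legal, procurement, ops} — 6 topics.
No choice of 2 members does better; here training is left uncovered.

6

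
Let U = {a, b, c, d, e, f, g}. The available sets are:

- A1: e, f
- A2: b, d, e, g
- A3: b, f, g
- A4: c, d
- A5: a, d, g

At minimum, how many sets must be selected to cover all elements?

4

A1, A2, A4, A5 together cover {a, b, c, d, e, f, g} — every element.
No 3 of the 5 sets cover everything (all 10 triples fall short), so 4 is minimum.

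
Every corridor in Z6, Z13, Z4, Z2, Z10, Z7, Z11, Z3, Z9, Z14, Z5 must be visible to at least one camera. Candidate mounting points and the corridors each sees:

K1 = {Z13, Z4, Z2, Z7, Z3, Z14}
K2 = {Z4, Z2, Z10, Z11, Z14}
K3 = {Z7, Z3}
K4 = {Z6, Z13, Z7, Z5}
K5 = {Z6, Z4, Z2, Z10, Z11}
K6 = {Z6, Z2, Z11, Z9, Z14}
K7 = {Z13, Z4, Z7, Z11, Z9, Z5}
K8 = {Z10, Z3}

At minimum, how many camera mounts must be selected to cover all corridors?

K1, K5, K7 together cover {Z6, Z13, Z4, Z2, Z10, Z7, Z11, Z3, Z9, Z14, Z5} — every corridor.
No 2 of the 8 camera mounts cover everything (all 28 pairs fall short), so 3 is minimum.

3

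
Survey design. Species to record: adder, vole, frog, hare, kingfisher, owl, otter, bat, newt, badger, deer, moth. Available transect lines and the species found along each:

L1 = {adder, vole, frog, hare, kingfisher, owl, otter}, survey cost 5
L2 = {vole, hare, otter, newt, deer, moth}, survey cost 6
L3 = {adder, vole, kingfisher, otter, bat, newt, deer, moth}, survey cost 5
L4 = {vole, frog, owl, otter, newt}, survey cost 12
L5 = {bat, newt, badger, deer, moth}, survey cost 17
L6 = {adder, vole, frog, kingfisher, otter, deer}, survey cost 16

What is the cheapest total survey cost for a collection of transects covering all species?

22

L1, L5 cover every species at survey cost 5 + 17 = 22.
Any cover uses at least 2 transects; among all covering selections none totals below 22.
Greedy by coverage-per-survey cost would pick L3, L1, L5 for 27 — worse than the optimum 22.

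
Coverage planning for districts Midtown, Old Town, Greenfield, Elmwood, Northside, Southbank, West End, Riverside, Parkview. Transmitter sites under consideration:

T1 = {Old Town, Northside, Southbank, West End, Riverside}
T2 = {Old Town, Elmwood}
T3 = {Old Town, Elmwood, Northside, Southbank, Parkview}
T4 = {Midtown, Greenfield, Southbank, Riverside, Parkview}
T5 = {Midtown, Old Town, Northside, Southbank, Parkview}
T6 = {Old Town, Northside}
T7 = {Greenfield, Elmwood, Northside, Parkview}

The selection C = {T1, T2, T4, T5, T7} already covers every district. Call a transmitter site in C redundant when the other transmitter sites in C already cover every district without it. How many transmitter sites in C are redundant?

4

Drop T1: West End uncovered — not redundant.
Drop T2: the rest still cover every district — redundant.
Drop T4: the rest still cover every district — redundant.
Drop T5: the rest still cover every district — redundant.
Drop T7: the rest still cover every district — redundant.
4 redundant: T2, T4, T5, T7.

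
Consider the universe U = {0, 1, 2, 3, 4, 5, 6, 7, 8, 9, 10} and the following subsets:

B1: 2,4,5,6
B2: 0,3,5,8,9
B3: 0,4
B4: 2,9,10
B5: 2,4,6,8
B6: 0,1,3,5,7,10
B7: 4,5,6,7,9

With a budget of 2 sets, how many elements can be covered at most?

10

Choosing B5, B6 covers {0, 1, 2, 3, 4, 5, 6, 7, 8, 10} — 10 elements.
No choice of 2 sets does better; here 9 is left uncovered.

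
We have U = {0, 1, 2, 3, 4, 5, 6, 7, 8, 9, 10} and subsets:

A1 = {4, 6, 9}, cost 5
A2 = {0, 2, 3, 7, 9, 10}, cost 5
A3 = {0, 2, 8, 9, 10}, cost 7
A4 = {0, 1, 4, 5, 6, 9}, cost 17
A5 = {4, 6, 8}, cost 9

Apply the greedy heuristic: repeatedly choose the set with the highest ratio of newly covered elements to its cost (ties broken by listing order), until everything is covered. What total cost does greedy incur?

Pick 1: A2 adds 6 new (0, 2, 3, 7, 9, 10) at cost 5 (ratio 6/5).
Pick 2: A1 adds 2 new (4, 6) at cost 5 (ratio 2/5).
Pick 3: A3 adds 1 new (8) at cost 7 (ratio 1/7).
Pick 4: A4 adds 2 new (1, 5) at cost 17 (ratio 2/17).
Greedy total cost: 5 + 5 + 7 + 17 = 34. (The true optimum is 29, so greedy overshoots here.)

34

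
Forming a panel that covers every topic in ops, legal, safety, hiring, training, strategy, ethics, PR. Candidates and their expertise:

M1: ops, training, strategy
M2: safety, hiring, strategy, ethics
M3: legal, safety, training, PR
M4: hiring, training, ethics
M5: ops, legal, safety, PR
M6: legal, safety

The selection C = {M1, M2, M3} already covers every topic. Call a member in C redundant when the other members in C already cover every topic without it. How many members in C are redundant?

0

Drop M1: ops uncovered — not redundant.
Drop M2: hiring, ethics uncovered — not redundant.
Drop M3: legal, PR uncovered — not redundant.
None of the members in C is redundant.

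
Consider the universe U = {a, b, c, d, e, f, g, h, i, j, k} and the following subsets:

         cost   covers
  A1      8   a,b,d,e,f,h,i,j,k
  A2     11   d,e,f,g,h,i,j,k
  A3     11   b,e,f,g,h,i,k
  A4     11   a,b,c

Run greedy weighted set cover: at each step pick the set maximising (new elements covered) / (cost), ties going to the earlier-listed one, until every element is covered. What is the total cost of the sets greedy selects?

Pick 1: A1 adds 9 new (a, b, d, e, f, h, i, j, k) at cost 8 (ratio 9/8).
Pick 2: A2 adds 1 new (g) at cost 11 (ratio 1/11).
Pick 3: A4 adds 1 new (c) at cost 11 (ratio 1/11).
Greedy total cost: 8 + 11 + 11 = 30. (The true optimum is 22, so greedy overshoots here.)

30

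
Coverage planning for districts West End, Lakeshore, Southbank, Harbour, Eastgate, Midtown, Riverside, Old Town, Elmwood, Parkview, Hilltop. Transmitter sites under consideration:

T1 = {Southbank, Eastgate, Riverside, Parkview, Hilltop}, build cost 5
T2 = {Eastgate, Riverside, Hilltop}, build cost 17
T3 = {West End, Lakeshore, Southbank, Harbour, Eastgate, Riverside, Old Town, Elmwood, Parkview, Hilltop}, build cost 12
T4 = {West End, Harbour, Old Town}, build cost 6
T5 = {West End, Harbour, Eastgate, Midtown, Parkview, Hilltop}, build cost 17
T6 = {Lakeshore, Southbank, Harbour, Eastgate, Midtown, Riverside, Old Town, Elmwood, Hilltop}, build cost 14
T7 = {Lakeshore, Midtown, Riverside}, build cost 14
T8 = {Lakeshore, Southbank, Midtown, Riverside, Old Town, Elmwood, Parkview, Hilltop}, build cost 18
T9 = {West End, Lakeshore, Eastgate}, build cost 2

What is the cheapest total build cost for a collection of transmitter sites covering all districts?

T1, T6, T9 cover every district at build cost 5 + 14 + 2 = 21.
Any cover uses at least 2 transmitter sites; among all covering selections none totals below 21.
Greedy by coverage-per-build cost would pick T9, T1, T4, T6 for 27 — worse than the optimum 21.

21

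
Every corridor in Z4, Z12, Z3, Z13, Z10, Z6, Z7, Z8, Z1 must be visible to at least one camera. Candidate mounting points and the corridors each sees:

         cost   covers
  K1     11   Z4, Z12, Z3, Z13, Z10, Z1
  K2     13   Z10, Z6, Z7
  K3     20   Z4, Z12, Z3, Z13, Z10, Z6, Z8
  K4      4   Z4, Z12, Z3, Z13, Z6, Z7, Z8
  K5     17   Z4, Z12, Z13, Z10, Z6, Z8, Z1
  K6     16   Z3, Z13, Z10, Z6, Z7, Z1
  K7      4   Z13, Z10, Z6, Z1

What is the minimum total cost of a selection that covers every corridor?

K4, K7 cover every corridor at cost 4 + 4 = 8.
Any cover uses at least 2 camera mounts; among all covering selections none totals below 8.

8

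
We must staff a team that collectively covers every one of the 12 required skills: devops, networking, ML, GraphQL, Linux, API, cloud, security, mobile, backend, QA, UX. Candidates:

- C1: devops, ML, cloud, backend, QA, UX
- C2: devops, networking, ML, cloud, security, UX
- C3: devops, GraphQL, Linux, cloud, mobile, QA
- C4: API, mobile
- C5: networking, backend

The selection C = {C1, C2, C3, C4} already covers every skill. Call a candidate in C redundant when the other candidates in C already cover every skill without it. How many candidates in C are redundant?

0

Drop C1: backend uncovered — not redundant.
Drop C2: networking, security uncovered — not redundant.
Drop C3: GraphQL, Linux uncovered — not redundant.
Drop C4: API uncovered — not redundant.
None of the candidates in C is redundant.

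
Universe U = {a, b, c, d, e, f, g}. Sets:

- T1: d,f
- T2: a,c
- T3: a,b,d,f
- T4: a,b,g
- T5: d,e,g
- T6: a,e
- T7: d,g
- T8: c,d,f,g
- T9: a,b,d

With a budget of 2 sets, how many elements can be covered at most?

Choosing T3, T5 covers {a, b, d, e, f, g} — 6 elements.
No choice of 2 sets does better; here c is left uncovered.

6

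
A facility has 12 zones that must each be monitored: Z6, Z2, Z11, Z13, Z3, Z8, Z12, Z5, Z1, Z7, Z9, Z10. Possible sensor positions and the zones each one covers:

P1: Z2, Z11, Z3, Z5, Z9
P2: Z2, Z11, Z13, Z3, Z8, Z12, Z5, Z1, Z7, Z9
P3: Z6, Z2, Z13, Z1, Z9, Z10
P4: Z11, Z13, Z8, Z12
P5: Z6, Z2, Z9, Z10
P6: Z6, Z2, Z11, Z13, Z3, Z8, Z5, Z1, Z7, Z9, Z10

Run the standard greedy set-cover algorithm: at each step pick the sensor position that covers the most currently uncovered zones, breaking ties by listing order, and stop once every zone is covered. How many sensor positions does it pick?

2

Pick 1: P6 covers 11 new zones (Z6, Z2, Z11, Z13, Z3, Z8, Z5, Z1, Z7, Z9, Z10).
Pick 2: P2 covers 1 new zones (Z12).
Greedy uses 2 sensor positions.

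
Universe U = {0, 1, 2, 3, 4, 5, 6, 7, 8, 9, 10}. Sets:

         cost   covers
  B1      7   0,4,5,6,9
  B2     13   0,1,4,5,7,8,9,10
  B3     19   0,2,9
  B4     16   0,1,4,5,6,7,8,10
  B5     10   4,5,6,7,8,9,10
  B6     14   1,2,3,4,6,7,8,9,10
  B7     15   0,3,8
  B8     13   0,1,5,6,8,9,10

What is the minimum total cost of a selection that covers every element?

B1, B6 cover every element at cost 7 + 14 = 21.
Any cover uses at least 2 sets; among all covering selections none totals below 21.

21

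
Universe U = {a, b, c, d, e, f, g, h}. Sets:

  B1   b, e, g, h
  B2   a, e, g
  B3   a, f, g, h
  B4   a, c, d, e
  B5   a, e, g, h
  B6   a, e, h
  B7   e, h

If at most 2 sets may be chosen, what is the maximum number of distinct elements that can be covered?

7

Choosing B1, B4 covers {a, b, c, d, e, g, h} — 7 elements.
No choice of 2 sets does better; here f is left uncovered.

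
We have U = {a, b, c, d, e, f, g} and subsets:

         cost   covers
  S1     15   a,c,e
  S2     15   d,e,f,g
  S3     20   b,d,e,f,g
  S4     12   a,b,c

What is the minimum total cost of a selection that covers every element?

S2, S4 cover every element at cost 15 + 12 = 27.
Any cover uses at least 2 sets; among all covering selections none totals below 27.

27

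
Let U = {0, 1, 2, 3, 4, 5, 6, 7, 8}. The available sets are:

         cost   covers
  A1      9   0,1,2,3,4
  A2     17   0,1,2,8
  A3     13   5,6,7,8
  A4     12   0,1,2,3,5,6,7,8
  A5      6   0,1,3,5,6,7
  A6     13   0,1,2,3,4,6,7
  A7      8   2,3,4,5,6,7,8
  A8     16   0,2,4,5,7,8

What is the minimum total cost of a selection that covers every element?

A5, A7 cover every element at cost 6 + 8 = 14.
Any cover uses at least 2 sets; among all covering selections none totals below 14.

14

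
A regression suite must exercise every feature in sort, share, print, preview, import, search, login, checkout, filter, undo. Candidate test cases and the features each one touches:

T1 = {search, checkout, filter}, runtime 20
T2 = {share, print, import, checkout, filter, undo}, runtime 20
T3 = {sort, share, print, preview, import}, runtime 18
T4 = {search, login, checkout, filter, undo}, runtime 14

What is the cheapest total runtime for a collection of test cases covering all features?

32

T3, T4 cover every feature at runtime 18 + 14 = 32.
Any cover uses at least 2 test cases; among all covering selections none totals below 32.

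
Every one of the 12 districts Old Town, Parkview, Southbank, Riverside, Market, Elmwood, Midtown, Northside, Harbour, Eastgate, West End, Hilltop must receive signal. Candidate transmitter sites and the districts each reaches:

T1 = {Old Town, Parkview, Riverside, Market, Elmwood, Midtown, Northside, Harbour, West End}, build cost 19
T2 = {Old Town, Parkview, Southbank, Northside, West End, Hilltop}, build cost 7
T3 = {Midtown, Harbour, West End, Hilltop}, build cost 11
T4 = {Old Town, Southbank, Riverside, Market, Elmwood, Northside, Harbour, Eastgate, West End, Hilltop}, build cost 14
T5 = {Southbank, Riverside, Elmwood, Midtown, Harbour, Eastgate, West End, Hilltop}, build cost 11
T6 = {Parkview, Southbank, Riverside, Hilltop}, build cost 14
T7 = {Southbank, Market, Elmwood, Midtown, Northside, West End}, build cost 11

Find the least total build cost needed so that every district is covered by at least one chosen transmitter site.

T2, T5, T7 cover every district at build cost 7 + 11 + 11 = 29.
Any cover uses at least 2 transmitter sites; among all covering selections none totals below 29.

29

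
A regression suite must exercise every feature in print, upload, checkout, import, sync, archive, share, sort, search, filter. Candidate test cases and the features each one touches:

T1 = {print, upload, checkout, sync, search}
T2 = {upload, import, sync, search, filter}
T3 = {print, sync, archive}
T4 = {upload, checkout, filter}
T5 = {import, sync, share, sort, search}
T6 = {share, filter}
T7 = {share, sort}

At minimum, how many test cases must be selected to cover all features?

3

T3, T4, T5 together cover {print, upload, checkout, import, sync, archive, share, sort, search, filter} — every feature.
No 2 of the 7 test cases cover everything (all 21 pairs fall short), so 3 is minimum.
Greedy (largest uncovered first) would take T1, T5, T2, T3 — 4 test cases — but 3 suffice.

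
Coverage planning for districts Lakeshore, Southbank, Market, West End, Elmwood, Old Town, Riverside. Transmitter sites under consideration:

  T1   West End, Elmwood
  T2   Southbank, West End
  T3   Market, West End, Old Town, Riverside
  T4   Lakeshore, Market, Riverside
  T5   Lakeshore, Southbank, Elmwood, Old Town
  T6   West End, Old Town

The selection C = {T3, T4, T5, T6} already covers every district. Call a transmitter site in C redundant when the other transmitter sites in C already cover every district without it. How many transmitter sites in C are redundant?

3

Drop T3: the rest still cover every district — redundant.
Drop T4: the rest still cover every district — redundant.
Drop T5: Southbank, Elmwood uncovered — not redundant.
Drop T6: the rest still cover every district — redundant.
3 redundant: T3, T4, T6.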